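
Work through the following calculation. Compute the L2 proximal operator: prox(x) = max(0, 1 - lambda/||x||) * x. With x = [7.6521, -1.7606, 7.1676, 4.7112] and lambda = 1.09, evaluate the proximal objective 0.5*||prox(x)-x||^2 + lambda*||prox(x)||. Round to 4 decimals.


Step 1: Compute ||x||.
||x|| = 11.6286
Step 2: Compute scaling factor.
scale = max(0, 1 - 1.09/11.6286) = 0.9063
Step 3: prox(x) = [6.9348, -1.5956, 6.4957, 4.2696]
||prox(x)|| = 10.5386
Step 4: Proximal objective.
0.5*||prox-x||^2 = 0.5941
lambda*||prox|| = 11.4871
Total = 12.0811


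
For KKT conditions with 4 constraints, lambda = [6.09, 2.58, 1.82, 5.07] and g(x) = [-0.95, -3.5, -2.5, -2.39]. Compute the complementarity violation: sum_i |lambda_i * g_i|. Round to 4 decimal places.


KKT complementary slackness check:
lambda_1 * g_1 = 6.09 * -0.95 = -5.7855
lambda_2 * g_2 = 2.58 * -3.5 = -9.03
lambda_3 * g_3 = 1.82 * -2.5 = -4.55
lambda_4 * g_4 = 5.07 * -2.39 = -12.1173
Total violation = 5.7855 + 9.03 + 4.55 + 12.1173 = 31.4828


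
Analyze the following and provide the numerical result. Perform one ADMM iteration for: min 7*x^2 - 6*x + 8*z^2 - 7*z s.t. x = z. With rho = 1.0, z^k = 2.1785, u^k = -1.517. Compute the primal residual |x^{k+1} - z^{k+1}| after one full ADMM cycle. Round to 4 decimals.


ADMM iteration with rho = 1.0, z^k = 2.1785, u^k = -1.517
Step 1: x-update.
Minimize 7*x^2 - 6*x + (1.0/2)*(x - 2.1785 - 1.517)^2
FOC: (2*7 + 1.0)*x = 6 + 1.0*(2.1785 + 1.517)
x^{k+1} = 0.6464
Step 2: z-update.
Minimize 8*z^2 - 7*z + (1.0/2)*(0.6464 - z - 1.517)^2
FOC: (2*8 + 1.0)*z = 7 + 1.0*(0.6464 - 1.517)
z^{k+1} = 0.3606
Step 3: u-update.
u^{k+1} = -1.517 + 0.6464 - 0.3606 = -1.2312
Step 4: Primal residual = |0.6464 - 0.3606| = 0.2858


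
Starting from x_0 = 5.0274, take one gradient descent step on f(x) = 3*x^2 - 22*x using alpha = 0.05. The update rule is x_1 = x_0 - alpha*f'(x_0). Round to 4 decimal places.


We compute the gradient at x_0 and apply the update.
f'(x) = 6*x - 22
f'(5.0274) = 6*5.0274 - 22 = 8.1644
x_1 = 5.0274 - 0.05*8.1644 = 4.6192


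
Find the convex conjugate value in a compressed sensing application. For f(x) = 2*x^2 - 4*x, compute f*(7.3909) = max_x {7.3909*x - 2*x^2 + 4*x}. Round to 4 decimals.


f*(y) = sup_x {y*x - a*x^2 - b*x} = sup_x {(y-b)*x - a*x^2}
FOC: (y - b) - 2a*x = 0 => x* = (y - b)/(2a)
x* = (7.3909 + 4)/(2*2) = 2.8477
f*(7.3909) = (y-b)^2/(4a) = (7.3909 + 4)^2/(4*2)
= 129.7526/8 = 16.2191


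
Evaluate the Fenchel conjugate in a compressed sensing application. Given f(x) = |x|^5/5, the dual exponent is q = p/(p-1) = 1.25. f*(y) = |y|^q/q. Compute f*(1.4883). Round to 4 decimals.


The conjugate exponent q satisfies 1/p + 1/q = 1.
p = 5, so q = 5/(5 - 1) = 1.25
|y|^q = 1.4883^1.25 = 1.6439
f*(1.4883) = 1.6439 / 1.25 = 1.3151


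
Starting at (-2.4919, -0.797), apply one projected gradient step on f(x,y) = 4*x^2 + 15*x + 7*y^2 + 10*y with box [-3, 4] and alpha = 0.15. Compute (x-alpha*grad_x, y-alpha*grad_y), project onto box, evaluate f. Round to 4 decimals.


Step 1: Compute gradient at (-2.4919, -0.797).
grad_x = 2*4*-2.4919 + 15 = -4.9352
grad_y = 2*7*-0.797 + 10 = -1.158
Step 2: Gradient step.
x_raw = -2.4919 - 0.15*-4.9352 = -1.7516
y_raw = -0.797 - 0.15*-1.158 = -0.6233
Step 3: Project onto [-3, 4].
x_proj = clip(-1.7516) = -1.7516
y_proj = clip(-0.6233) = -0.6233
Step 4: Evaluate f.
f(-1.7516, -0.6233) = -17.5151


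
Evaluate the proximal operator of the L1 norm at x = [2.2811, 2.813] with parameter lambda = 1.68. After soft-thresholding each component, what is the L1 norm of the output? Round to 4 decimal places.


Soft-thresholding with lambda = 1.68:
prox(2.2811) = sign(2.2811)*max(|2.2811| - 1.68, 0) = 0.6011
prox(2.813) = sign(2.813)*max(|2.813| - 1.68, 0) = 1.133
prox(x) = [0.6011, 1.133]
||prox(x)||_1 = 0.6011 + 1.133 = 1.7341


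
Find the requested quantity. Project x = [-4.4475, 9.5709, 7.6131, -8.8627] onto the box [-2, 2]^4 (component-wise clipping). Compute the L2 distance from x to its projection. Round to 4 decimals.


Project each component onto [-2, 2].
clip(-4.4475) = -2.0, clip(9.5709) = 2.0, clip(7.6131) = 2.0, clip(-8.8627) = -2.0
Projection = [-2.0, 2.0, 2.0, -2.0]
Squared diffs: [5.9903, 57.3185, 31.5069, 47.0967]
Distance = sqrt(141.9124) = 11.9127


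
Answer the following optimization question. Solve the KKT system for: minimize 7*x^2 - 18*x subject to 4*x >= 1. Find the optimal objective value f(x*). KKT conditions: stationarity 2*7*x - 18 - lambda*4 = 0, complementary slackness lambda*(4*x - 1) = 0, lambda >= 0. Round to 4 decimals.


Step 1: Try lambda = 0 (constraint inactive).
Stationarity: 2*7*x - 18 = 0
x* = 18/(2*7) = 9/7 = 1.2857 (rounded; the exact value 9/7 is used below)
Check constraint: 4*1.2857 = 5.1428 >= 1 -- satisfied.
Step 2: Compute optimal value.
f(x*) = 7*(9/7)^2 - 18*(9/7) = -11.5714


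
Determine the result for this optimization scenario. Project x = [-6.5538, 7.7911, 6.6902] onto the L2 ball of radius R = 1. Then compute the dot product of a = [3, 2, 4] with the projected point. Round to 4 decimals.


Step 1: Compute ||x|| (intermediates to 6 decimals).
||x|| = sqrt((-6.5538)^2 + 7.7911^2 + 6.6902^2) = 12.182459
Step 2: Project.
Since ||x|| > R, scale = R/||x|| = 1/12.182459 = 0.082085, proj(x) = scale * x
proj(x) = [-0.537969, 0.639532, 0.549165]
Step 3: Dot product.
a^T * proj(x) = 3*(-0.537969) + 2*0.639532 + 4*0.549165 = 1.8618


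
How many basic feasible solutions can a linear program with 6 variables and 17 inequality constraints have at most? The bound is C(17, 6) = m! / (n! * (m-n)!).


Each vertex corresponds to some choice of n active constraints out of m, so the number of vertices is at most C(m, n) = m! / (n!(m-n)!).
m = 17, n = 6
Numerator: 17 * 16 * 15 * 14 * 13 * 12
Denominator: 6! = 720
C(17, 6) = 12376


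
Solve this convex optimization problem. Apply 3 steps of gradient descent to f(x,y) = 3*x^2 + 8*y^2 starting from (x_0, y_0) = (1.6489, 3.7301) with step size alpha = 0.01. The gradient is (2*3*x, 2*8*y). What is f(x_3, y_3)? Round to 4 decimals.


Gradient descent on f(x,y) = 3*x^2 + 8*y^2.
Starting point: (1.6489, 3.7301), alpha = 0.01
Step 1: grad_x = 2*3*1.6489 = 9.8934, grad_y = 2*8*3.7301 = 59.6816
  x_1 = 1.6489 - 0.01*9.8934 = 1.55
  y_1 = 3.7301 - 0.01*59.6816 = 3.1333
Step 2: grad_x = 2*3*1.55 = 9.2998, grad_y = 2*8*3.1333 = 50.1325
  x_2 = 1.55 - 0.01*9.2998 = 1.457
  y_2 = 3.1333 - 0.01*50.1325 = 2.632
Step 3: grad_x = 2*3*1.457 = 8.7418, grad_y = 2*8*2.632 = 42.1113
  x_3 = 1.457 - 0.01*8.7418 = 1.3695
  y_3 = 2.632 - 0.01*42.1113 = 2.2108
f(1.3695, 2.2108) = 3*1.3695^2 + 8*2.2108^2 = 44.7297


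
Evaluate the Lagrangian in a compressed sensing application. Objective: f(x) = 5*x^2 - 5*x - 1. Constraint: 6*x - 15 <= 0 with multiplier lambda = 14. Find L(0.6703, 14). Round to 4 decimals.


Step 1: Evaluate f(x).
f(0.6703) = 5*0.6703^2 - 5*0.6703 - 1 = -2.105
Step 2: Evaluate g(x).
g(0.6703) = 6*0.6703 - 15 = -10.9782
Step 3: Compute Lagrangian.
L = -2.105 + 14*-10.9782 = -155.7998


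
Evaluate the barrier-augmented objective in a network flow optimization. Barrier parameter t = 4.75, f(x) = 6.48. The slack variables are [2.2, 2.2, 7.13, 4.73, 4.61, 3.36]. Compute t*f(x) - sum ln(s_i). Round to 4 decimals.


Step 1: Compute log-barrier.
ln values: [0.7885, 0.7885, 1.9643, 1.5539, 1.5282, 1.2119]
phi = -(0.7885 + 0.7885 + 1.9643 + 1.5539 + 1.5282 + 1.2119) = -7.8353
Step 2: Compute augmented objective.
t*f(x) = 4.75*6.48 = 30.78
Total = 30.78 - 7.8353 = 22.9447


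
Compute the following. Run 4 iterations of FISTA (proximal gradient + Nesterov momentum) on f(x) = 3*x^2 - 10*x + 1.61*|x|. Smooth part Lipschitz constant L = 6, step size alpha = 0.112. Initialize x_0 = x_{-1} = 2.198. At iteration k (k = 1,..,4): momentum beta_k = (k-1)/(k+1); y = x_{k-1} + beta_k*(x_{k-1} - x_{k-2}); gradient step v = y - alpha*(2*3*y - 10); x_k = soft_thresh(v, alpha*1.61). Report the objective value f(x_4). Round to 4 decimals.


FISTA on f(x) = 3*x^2 - 10*x + 1.61*|x|
L = 6, alpha = 0.112
Iteration 1: beta = 0.0, y = 2.198 + 0.0*(2.198 - 2.198) = 2.198
  grad(y) = 3.188, v = y - alpha*grad = 1.8409
  prox(v) = soft_thresh(1.8409, 0.1803) = 1.6606
Iteration 2: beta = 0.3333, y = 1.6606 + 0.3333*(1.6606 - 2.198) = 1.4815
  grad(y) = -1.111, v = y - alpha*grad = 1.6059
  prox(v) = soft_thresh(1.6059, 0.1803) = 1.4256
Iteration 3: beta = 0.5, y = 1.4256 + 0.5*(1.4256 - 1.6606) = 1.3081
  grad(y) = -2.1514, v = y - alpha*grad = 1.5491
  prox(v) = soft_thresh(1.5491, 0.1803) = 1.3687
Iteration 4: beta = 0.6, y = 1.3687 + 0.6*(1.3687 - 1.4256) = 1.3346
  grad(y) = -1.9923, v = y - alpha*grad = 1.5578
  prox(v) = soft_thresh(1.5578, 0.1803) = 1.3774
f(x_4) = 3*1.3774^2 - 10*1.3774 + 1.61*|1.3774| = -5.8647


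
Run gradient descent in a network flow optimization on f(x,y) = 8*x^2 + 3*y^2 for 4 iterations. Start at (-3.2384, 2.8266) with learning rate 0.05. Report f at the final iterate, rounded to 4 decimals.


Gradient descent on f(x,y) = 8*x^2 + 3*y^2.
Starting point: (-3.2384, 2.8266), alpha = 0.05
Step 1: grad_x = 2*8*-3.2384 = -51.8144, grad_y = 2*3*2.8266 = 16.9596
  x_1 = -3.2384 - 0.05*-51.8144 = -0.6477
  y_1 = 2.8266 - 0.05*16.9596 = 1.9786
Step 2: grad_x = 2*8*-0.6477 = -10.3629, grad_y = 2*3*1.9786 = 11.8717
  x_2 = -0.6477 - 0.05*-10.3629 = -0.1295
  y_2 = 1.9786 - 0.05*11.8717 = 1.385
Step 3: grad_x = 2*8*-0.1295 = -2.0726, grad_y = 2*3*1.385 = 8.3102
  x_3 = -0.1295 - 0.05*-2.0726 = -0.0259
  y_3 = 1.385 - 0.05*8.3102 = 0.9695
Step 4: grad_x = 2*8*-0.0259 = -0.4145, grad_y = 2*3*0.9695 = 5.8171
  x_4 = -0.0259 - 0.05*-0.4145 = -0.0052
  y_4 = 0.9695 - 0.05*5.8171 = 0.6787
f(-0.0052, 0.6787) = 8*(-0.0052)^2 + 3*0.6787^2 = 1.382


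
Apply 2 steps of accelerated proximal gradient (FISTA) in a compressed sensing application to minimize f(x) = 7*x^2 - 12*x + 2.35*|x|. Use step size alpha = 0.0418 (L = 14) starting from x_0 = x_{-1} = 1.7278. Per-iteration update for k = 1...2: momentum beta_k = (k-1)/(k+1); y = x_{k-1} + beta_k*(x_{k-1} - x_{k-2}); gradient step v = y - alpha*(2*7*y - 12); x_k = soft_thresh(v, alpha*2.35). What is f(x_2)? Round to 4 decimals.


FISTA on f(x) = 7*x^2 - 12*x + 2.35*|x|
L = 14, alpha = 0.0418
Iteration 1: beta = 0.0, y = 1.7278 + 0.0*(1.7278 - 1.7278) = 1.7278
  grad(y) = 12.1892, v = y - alpha*grad = 1.2183
  prox(v) = soft_thresh(1.2183, 0.0982) = 1.1201
Iteration 2: beta = 0.3333, y = 1.1201 + 0.3333*(1.1201 - 1.7278) = 0.9175
  grad(y) = 0.8447, v = y - alpha*grad = 0.8822
  prox(v) = soft_thresh(0.8822, 0.0982) = 0.7839
f(x_2) = 7*0.7839^2 - 12*0.7839 + 2.35*|0.7839| = -3.2631


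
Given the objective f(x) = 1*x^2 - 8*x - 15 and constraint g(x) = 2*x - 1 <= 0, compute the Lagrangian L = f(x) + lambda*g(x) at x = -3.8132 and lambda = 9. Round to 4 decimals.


Step 1: Evaluate f(x).
f(-3.8132) = 1*(-3.8132)^2 - 8*(-3.8132) - 15 = 30.0461
Step 2: Evaluate g(x).
g(-3.8132) = 2*-3.8132 - 1 = -8.6264
Step 3: Compute Lagrangian.
L = 30.0461 + 9*-8.6264 = -47.5915


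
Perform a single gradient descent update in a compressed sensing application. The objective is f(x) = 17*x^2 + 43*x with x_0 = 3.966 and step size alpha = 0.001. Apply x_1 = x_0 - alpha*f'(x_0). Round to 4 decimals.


We compute the gradient at x_0 and apply the update.
f'(x) = 34*x + 43
f'(3.966) = 34*3.966 + 43 = 177.844
x_1 = 3.966 - 0.001*177.844 = 3.7882


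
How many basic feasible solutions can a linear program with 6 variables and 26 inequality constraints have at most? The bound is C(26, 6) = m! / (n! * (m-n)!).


Each vertex corresponds to some choice of n active constraints out of m, so the number of vertices is at most C(m, n) = m! / (n!(m-n)!).
m = 26, n = 6
Numerator: 26 * 25 * 24 * 23 * 22 * 21
Denominator: 6! = 720
C(26, 6) = 230230


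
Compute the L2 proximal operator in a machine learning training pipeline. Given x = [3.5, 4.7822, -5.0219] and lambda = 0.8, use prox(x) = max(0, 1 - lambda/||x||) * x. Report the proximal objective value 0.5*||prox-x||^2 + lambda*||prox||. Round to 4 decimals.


Step 1: Compute ||x||.
||x|| = 7.7678
Step 2: Compute scaling factor.
scale = max(0, 1 - 0.8/7.7678) = 0.897
Step 3: prox(x) = [3.1395, 4.2897, -4.5047]
||prox(x)|| = 6.9678
Step 4: Proximal objective.
0.5*||prox-x||^2 = 0.32
lambda*||prox|| = 5.5742
Total = 5.8943


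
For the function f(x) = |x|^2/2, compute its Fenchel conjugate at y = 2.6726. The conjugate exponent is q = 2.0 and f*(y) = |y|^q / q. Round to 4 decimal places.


The conjugate exponent q satisfies 1/p + 1/q = 1.
p = 2, so q = 2/(2 - 1) = 2.0
|y|^q = 2.6726^2.0 = 7.1428
f*(2.6726) = 7.1428 / 2.0 = 3.5714


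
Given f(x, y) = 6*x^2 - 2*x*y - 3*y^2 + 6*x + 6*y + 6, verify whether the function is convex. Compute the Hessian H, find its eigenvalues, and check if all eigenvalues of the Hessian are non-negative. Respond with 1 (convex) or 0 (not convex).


The Hessian of f(x,y) = 6*x^2 - 2*x*y - 3*y^2 + 6*x + 6*y + 6 is:
H = [[12, -2], [-2, -6]]
Trace = 12 - 6 = 6
Determinant = 12*-6 - (-2)^2 = -76
Discriminant = (6)^2 - 4*-76 = 340.0
Eigenvalues: lambda_1 = -6.2195, lambda_2 = 12.2195
The function is not convex.

0


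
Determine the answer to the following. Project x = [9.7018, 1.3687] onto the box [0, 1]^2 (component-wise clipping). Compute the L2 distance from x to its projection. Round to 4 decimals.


Project each component onto [0, 1].
clip(9.7018) = 1.0, clip(1.3687) = 1.0
Projection = [1.0, 1.0]
Squared diffs: [75.7213, 0.1359]
Distance = sqrt(75.8572) = 8.7096


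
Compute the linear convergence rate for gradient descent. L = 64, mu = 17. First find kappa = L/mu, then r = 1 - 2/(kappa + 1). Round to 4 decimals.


Step 1: Compute the condition number.
kappa = L/mu = 64/17 = 3.7647
Step 2: Compute the convergence rate.
r = 1 - 2/(kappa + 1) = 1 - 2*mu/(L + mu) = (L - mu)/(L + mu) = 47/81 = 0.5802


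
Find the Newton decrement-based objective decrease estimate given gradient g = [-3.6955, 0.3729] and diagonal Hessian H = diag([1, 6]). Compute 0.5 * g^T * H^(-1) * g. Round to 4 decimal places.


Step 1: H is diagonal, so H^(-1) * g = [-3.6955, 0.0622].
Step 2: g^T H^(-1) g = sum_i g_i^2 / H_ii
  = (-3.6955)^2/1 + (0.3729)^2/6
  = 13.6567 + 0.0232 = 13.6799
Step 3: Objective decrease = 0.5 * g^T H^(-1) g = 6.8399


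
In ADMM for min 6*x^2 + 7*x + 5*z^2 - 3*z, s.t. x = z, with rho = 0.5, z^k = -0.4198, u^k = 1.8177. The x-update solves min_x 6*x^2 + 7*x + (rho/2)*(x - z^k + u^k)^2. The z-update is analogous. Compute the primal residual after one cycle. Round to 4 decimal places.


ADMM iteration with rho = 0.5, z^k = -0.4198, u^k = 1.8177
Step 1: x-update.
Minimize 6*x^2 + 7*x + (0.5/2)*(x + 0.4198 + 1.8177)^2
FOC: (2*6 + 0.5)*x = -7 + 0.5*(-0.4198 - 1.8177)
x^{k+1} = -0.6495
Step 2: z-update.
Minimize 5*z^2 - 3*z + (0.5/2)*(-0.6495 - z + 1.8177)^2
FOC: (2*5 + 0.5)*z = 3 + 0.5*(-0.6495 + 1.8177)
z^{k+1} = 0.3413
Step 3: u-update.
u^{k+1} = 1.8177 - 0.6495 - 0.3413 = 0.8269
Step 4: Primal residual = |-0.6495 - 0.3413| = 0.9908


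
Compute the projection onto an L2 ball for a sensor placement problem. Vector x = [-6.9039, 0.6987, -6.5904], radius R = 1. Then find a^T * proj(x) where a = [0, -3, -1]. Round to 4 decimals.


Step 1: Compute ||x|| (intermediates to 6 decimals).
||x|| = sqrt((-6.9039)^2 + 0.6987^2 + (-6.5904)^2) = 9.570026
Step 2: Project.
Since ||x|| > R, scale = R/||x|| = 1/9.570026 = 0.104493, proj(x) = scale * x
proj(x) = [-0.721409, 0.073009, -0.688651]
Step 3: Dot product.
a^T * proj(x) = 0*(-0.721409) - 3*0.073009 - 1*(-0.688651) = 0.4696


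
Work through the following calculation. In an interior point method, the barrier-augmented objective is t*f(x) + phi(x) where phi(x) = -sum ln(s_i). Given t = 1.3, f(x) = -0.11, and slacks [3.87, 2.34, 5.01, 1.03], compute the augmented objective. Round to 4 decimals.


Step 1: Compute log-barrier.
ln values: [1.3533, 0.8502, 1.6114, 0.0296]
phi = -(1.3533 + 0.8502 + 1.6114 + 0.0296) = -3.8444
Step 2: Compute augmented objective.
t*f(x) = 1.3*-0.11 = -0.143
Total = -0.143 - 3.8444 = -3.9874


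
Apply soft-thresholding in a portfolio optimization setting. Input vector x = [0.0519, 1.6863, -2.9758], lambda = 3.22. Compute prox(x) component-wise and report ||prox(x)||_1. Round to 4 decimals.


Soft-thresholding with lambda = 3.22:
prox(0.0519) = sign(0.0519)*max(|0.0519| - 3.22, 0) = 0.0
prox(1.6863) = sign(1.6863)*max(|1.6863| - 3.22, 0) = 0.0
prox(-2.9758) = sign(-2.9758)*max(|-2.9758| - 3.22, 0) = 0.0
prox(x) = [0.0, 0.0, 0.0]
||prox(x)||_1 = 0.0 + 0.0 + 0.0 = 0.0


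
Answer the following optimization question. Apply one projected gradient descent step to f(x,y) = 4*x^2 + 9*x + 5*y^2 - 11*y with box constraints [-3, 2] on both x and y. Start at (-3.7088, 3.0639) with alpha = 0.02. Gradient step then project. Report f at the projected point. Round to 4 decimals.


Step 1: Compute gradient at (-3.7088, 3.0639).
grad_x = 2*4*-3.7088 + 9 = -20.6704
grad_y = 2*5*3.0639 - 11 = 19.639
Step 2: Gradient step.
x_raw = -3.7088 - 0.02*-20.6704 = -3.2954
y_raw = 3.0639 - 0.02*19.639 = 2.6711
Step 3: Project onto [-3, 2].
x_proj = clip(-3.2954) = -3.0
y_proj = clip(2.6711) = 2.0
Step 4: Evaluate f.
f(-3.0, 2.0) = 7.0


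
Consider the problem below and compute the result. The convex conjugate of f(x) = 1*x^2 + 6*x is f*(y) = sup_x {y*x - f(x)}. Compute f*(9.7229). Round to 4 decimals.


f*(y) = sup_x {y*x - a*x^2 - b*x} = sup_x {(y-b)*x - a*x^2}
FOC: (y - b) - 2a*x = 0 => x* = (y - b)/(2a)
x* = (9.7229 - 6)/(2*1) = 1.8615
f*(9.7229) = (y-b)^2/(4a) = (9.7229 - 6)^2/(4*1)
= 13.86/4 = 3.465


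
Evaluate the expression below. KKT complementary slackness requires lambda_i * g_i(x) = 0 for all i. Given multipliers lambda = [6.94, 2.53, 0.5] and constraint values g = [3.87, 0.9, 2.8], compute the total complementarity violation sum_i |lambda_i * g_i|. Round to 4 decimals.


KKT complementary slackness check:
lambda_1 * g_1 = 6.94 * 3.87 = 26.8578
lambda_2 * g_2 = 2.53 * 0.9 = 2.277
lambda_3 * g_3 = 0.5 * 2.8 = 1.4
Total violation = 26.8578 + 2.277 + 1.4 = 30.5348


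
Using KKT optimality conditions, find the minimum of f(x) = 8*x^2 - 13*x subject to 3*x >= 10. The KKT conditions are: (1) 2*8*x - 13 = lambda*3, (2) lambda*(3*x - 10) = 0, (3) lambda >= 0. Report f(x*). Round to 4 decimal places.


Step 1: Try lambda = 0 (constraint inactive).
x_unc = 13/(2*8) = 0.8125
Check: 3*0.8125 = 2.4375 < 10 -- violated!
Step 2: Constraint must be active: 3*x = 10
x* = 10/3 = 3.3333 (rounded; the exact value 10/3 is used below)
lambda = (2*8*(10/3) - 13)/3 = 13.4444
Step 3: Compute optimal value.
f(x*) = 8*(10/3)^2 - 13*(10/3) = 45.5556


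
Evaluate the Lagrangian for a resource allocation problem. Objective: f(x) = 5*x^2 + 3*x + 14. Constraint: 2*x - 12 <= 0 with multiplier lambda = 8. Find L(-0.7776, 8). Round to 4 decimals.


Step 1: Evaluate f(x).
f(-0.7776) = 5*(-0.7776)^2 + 3*(-0.7776) + 14 = 14.6905
Step 2: Evaluate g(x).
g(-0.7776) = 2*-0.7776 - 12 = -13.5552
Step 3: Compute Lagrangian.
L = 14.6905 + 8*-13.5552 = -93.7511


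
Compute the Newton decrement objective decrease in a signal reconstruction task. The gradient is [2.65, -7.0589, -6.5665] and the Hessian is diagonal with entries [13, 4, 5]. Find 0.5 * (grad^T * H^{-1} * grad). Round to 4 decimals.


Step 1: H is diagonal, so H^(-1) * g = [0.2038, -1.7647, -1.3133].
Step 2: g^T H^(-1) g = sum_i g_i^2 / H_ii
  = (2.65)^2/13 + (-7.0589)^2/4 + (-6.5665)^2/5
  = 0.5402 + 12.457 + 8.6238 = 21.621
Step 3: Objective decrease = 0.5 * g^T H^(-1) g = 10.8105


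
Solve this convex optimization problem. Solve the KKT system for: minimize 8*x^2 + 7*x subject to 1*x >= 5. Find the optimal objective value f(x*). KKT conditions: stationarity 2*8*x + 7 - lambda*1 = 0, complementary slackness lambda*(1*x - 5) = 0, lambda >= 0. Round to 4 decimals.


Step 1: Try lambda = 0 (constraint inactive).
x_unc = -7/(2*8) = -0.4375
Check: 1*-0.4375 = -0.4375 < 5 -- violated!
Step 2: Constraint must be active: 1*x = 5
x* = 5/1 = 5.0
lambda = (2*8*5.0 + 7)/1 = 87.0
Step 3: Compute optimal value.
f(x*) = 8*5.0^2 + 7*5.0 = 235.0


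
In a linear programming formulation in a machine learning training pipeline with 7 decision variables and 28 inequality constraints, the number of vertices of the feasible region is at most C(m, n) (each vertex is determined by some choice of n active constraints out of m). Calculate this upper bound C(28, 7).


Each vertex corresponds to some choice of n active constraints out of m, so the number of vertices is at most C(m, n) = m! / (n!(m-n)!).
m = 28, n = 7
Numerator: 28 * 27 * 26 * 25 * 24 * 23 * 22
Denominator: 7! = 5040
C(28, 7) = 1184040


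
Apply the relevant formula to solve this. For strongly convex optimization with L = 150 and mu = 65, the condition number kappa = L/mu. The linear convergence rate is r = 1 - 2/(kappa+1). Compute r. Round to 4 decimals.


Step 1: Compute the condition number.
kappa = L/mu = 150/65 = 2.3077
Step 2: Compute the convergence rate.
r = 1 - 2/(kappa + 1) = 1 - 2*mu/(L + mu) = (L - mu)/(L + mu) = 85/215 = 0.3953


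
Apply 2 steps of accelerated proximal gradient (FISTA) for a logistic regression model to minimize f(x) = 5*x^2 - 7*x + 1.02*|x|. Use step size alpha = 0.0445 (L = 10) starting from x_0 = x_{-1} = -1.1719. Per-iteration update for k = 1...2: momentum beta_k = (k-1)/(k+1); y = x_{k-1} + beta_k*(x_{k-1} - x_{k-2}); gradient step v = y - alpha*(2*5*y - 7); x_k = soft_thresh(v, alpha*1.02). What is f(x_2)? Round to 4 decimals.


FISTA on f(x) = 5*x^2 - 7*x + 1.02*|x|
L = 10, alpha = 0.0445
Iteration 1: beta = 0.0, y = -1.1719 + 0.0*(-1.1719 + 1.1719) = -1.1719
  grad(y) = -18.719, v = y - alpha*grad = -0.3389
  prox(v) = soft_thresh(-0.3389, 0.0454) = -0.2935
Iteration 2: beta = 0.3333, y = -0.2935 + 0.3333*(-0.2935 + 1.1719) = -0.0007
  grad(y) = -7.0072, v = y - alpha*grad = 0.3111
  prox(v) = soft_thresh(0.3111, 0.0454) = 0.2657
f(x_2) = 5*0.2657^2 - 7*0.2657 + 1.02*|0.2657| = -1.2359


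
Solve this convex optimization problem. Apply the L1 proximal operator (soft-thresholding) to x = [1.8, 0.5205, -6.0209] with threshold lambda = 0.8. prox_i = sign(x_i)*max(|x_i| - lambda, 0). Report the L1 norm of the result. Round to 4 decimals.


Soft-thresholding with lambda = 0.8:
prox(1.8) = sign(1.8)*max(|1.8| - 0.8, 0) = 1.0
prox(0.5205) = sign(0.5205)*max(|0.5205| - 0.8, 0) = 0.0
prox(-6.0209) = sign(-6.0209)*max(|-6.0209| - 0.8, 0) = -5.2209
prox(x) = [1.0, 0.0, -5.2209]
||prox(x)||_1 = 1.0 + 0.0 + 5.2209 = 6.2209


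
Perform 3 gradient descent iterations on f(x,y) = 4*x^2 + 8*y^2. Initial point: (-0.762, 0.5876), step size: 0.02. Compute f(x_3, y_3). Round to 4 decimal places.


Gradient descent on f(x,y) = 4*x^2 + 8*y^2.
Starting point: (-0.762, 0.5876), alpha = 0.02
Step 1: grad_x = 2*4*-0.762 = -6.096, grad_y = 2*8*0.5876 = 9.4016
  x_1 = -0.762 - 0.02*-6.096 = -0.6401
  y_1 = 0.5876 - 0.02*9.4016 = 0.3996
Step 2: grad_x = 2*4*-0.6401 = -5.1206, grad_y = 2*8*0.3996 = 6.3931
  x_2 = -0.6401 - 0.02*-5.1206 = -0.5377
  y_2 = 0.3996 - 0.02*6.3931 = 0.2717
Step 3: grad_x = 2*4*-0.5377 = -4.3013, grad_y = 2*8*0.2717 = 4.3473
  x_3 = -0.5377 - 0.02*-4.3013 = -0.4516
  y_3 = 0.2717 - 0.02*4.3473 = 0.1848
f(-0.4516, 0.1848) = 4*(-0.4516)^2 + 8*0.1848^2 = 1.089


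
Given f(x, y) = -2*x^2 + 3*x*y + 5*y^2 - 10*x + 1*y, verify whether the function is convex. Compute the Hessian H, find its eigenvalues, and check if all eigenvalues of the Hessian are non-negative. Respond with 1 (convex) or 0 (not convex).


The Hessian of f(x,y) = -2*x^2 + 3*x*y + 5*y^2 - 10*x + 1*y is:
H = [[-4, 3], [3, 10]]
Trace = -4 + 10 = 6
Determinant = -4*10 - (3)^2 = -49
Discriminant = (6)^2 - 4*-49 = 232.0
Eigenvalues: lambda_1 = -4.6158, lambda_2 = 10.6158
The function is not convex.

0


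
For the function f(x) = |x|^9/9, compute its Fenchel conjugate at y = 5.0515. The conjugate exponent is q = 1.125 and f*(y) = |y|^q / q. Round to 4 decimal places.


The conjugate exponent q satisfies 1/p + 1/q = 1.
p = 9, so q = 9/(9 - 1) = 1.125
|y|^q = 5.0515^1.125 = 6.1851
f*(5.0515) = 6.1851 / 1.125 = 5.4979


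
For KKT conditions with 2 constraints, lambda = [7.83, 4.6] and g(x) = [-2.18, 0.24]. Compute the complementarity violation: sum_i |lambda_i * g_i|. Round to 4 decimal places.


KKT complementary slackness check:
lambda_1 * g_1 = 7.83 * -2.18 = -17.0694
lambda_2 * g_2 = 4.6 * 0.24 = 1.104
Total violation = 17.0694 + 1.104 = 18.1734


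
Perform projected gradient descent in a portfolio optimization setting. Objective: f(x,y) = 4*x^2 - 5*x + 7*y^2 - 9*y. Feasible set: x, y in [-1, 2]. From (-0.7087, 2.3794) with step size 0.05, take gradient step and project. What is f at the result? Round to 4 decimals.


Step 1: Compute gradient at (-0.7087, 2.3794).
grad_x = 2*4*-0.7087 - 5 = -10.6696
grad_y = 2*7*2.3794 - 9 = 24.3116
Step 2: Gradient step.
x_raw = -0.7087 - 0.05*-10.6696 = -0.1752
y_raw = 2.3794 - 0.05*24.3116 = 1.1638
Step 3: Project onto [-1, 2].
x_proj = clip(-0.1752) = -0.1752
y_proj = clip(1.1638) = 1.1638
Step 4: Evaluate f.
f(-0.1752, 1.1638) = 0.0059


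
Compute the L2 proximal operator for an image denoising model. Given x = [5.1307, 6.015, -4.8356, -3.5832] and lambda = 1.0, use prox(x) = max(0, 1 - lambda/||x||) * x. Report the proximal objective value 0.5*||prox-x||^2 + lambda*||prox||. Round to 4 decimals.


Step 1: Compute ||x||.
||x|| = 9.9361
Step 2: Compute scaling factor.
scale = max(0, 1 - 1.0/9.9361) = 0.8994
Step 3: prox(x) = [4.6143, 5.4096, -4.3489, -3.2226]
||prox(x)|| = 8.9361
Step 4: Proximal objective.
0.5*||prox-x||^2 = 0.5
lambda*||prox|| = 8.9361
Total = 9.4361


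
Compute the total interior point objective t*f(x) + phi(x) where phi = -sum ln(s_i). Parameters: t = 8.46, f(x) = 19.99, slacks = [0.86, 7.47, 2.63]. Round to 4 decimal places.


Step 1: Compute log-barrier.
ln values: [-0.1508, 2.0109, 0.967]
phi = -(-0.1508 + 2.0109 + 0.967) = -2.8271
Step 2: Compute augmented objective.
t*f(x) = 8.46*19.99 = 169.1154
Total = 169.1154 - 2.8271 = 166.2883


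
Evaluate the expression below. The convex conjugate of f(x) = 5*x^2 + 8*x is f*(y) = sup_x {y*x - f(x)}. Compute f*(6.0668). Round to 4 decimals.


f*(y) = sup_x {y*x - a*x^2 - b*x} = sup_x {(y-b)*x - a*x^2}
FOC: (y - b) - 2a*x = 0 => x* = (y - b)/(2a)
x* = (6.0668 - 8)/(2*5) = -0.1933
f*(6.0668) = (y-b)^2/(4a) = (6.0668 - 8)^2/(4*5)
= 3.7373/20 = 0.1869


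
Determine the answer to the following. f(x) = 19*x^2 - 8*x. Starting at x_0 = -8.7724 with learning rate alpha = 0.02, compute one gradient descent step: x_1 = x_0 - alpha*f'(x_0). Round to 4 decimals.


We compute the gradient at x_0 and apply the update.
f'(x) = 38*x - 8
f'(-8.7724) = 38*-8.7724 - 8 = -341.3512
x_1 = -8.7724 - 0.02*-341.3512 = -1.9454


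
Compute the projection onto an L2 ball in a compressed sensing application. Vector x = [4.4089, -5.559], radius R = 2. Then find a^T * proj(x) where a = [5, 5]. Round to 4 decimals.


Step 1: Compute ||x|| (intermediates to 6 decimals).
||x|| = sqrt(4.4089^2 + (-5.559)^2) = 7.095131
Step 2: Project.
Since ||x|| > R, scale = R/||x|| = 2/7.095131 = 0.281883, proj(x) = scale * x
proj(x) = [1.242794, -1.566988]
Step 3: Dot product.
a^T * proj(x) = 5*1.242794 + 5*(-1.566988) = -1.621


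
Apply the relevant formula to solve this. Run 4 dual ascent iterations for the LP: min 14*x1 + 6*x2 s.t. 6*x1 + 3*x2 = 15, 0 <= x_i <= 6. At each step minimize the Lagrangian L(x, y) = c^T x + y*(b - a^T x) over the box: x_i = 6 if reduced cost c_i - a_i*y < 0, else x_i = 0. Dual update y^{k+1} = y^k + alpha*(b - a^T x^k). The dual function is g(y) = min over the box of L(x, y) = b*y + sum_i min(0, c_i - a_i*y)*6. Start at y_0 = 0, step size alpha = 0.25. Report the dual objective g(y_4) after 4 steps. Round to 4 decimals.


Dual ascent for LP: min 14*x1 + 6*x2, 6*x1 + 3*x2 = 15, 0 <= x_i <= 6
Step 1: y^k = 0.0, reduced costs: (14.0, 6.0)
  x^k = (0.0, 0.0), subgradient = b - a^T x = 15.0
  y^{k+1} = 0.0 + 0.25*15.0 = 3.75
Step 2: y^k = 3.75, reduced costs: (-8.5, -5.25)
  x^k = (6.0, 6.0), subgradient = b - a^T x = -39.0
  y^{k+1} = 3.75 + 0.25*-39.0 = -6.0
Step 3: y^k = -6.0, reduced costs: (50.0, 24.0)
  x^k = (0.0, 0.0), subgradient = b - a^T x = 15.0
  y^{k+1} = -6.0 + 0.25*15.0 = -2.25
Step 4: y^k = -2.25, reduced costs: (27.5, 12.75)
  x^k = (0.0, 0.0), subgradient = b - a^T x = 15.0
  y^{k+1} = -2.25 + 0.25*15.0 = 1.5
Dual objective at y_4 = 1.5: reduced costs (5.0, 1.5), box minimizer x = (0.0, 0.0)
g(y_4) = b*y + (c1 - a1*y)*x1 + (c2 - a2*y)*x2 = 15*1.5 + 5.0*0.0 + 1.5*0.0 = 22.5 + 0.0 + 0.0 = 22.5


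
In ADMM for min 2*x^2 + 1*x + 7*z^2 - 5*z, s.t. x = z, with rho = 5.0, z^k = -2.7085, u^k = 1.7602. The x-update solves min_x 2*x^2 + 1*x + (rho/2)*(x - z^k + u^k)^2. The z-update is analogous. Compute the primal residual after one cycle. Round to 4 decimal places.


ADMM iteration with rho = 5.0, z^k = -2.7085, u^k = 1.7602
Step 1: x-update.
Minimize 2*x^2 + 1*x + (5.0/2)*(x + 2.7085 + 1.7602)^2
FOC: (2*2 + 5.0)*x = -1 + 5.0*(-2.7085 - 1.7602)
x^{k+1} = -2.5937
Step 2: z-update.
Minimize 7*z^2 - 5*z + (5.0/2)*(-2.5937 - z + 1.7602)^2
FOC: (2*7 + 5.0)*z = 5 + 5.0*(-2.5937 + 1.7602)
z^{k+1} = 0.0438
Step 3: u-update.
u^{k+1} = 1.7602 - 2.5937 - 0.0438 = -0.8773
Step 4: Primal residual = |-2.5937 - 0.0438| = 2.6375


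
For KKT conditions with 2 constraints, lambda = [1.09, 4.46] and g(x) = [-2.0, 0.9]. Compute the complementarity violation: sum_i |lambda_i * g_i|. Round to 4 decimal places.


KKT complementary slackness check:
lambda_1 * g_1 = 1.09 * -2.0 = -2.18
lambda_2 * g_2 = 4.46 * 0.9 = 4.014
Total violation = 2.18 + 4.014 = 6.194


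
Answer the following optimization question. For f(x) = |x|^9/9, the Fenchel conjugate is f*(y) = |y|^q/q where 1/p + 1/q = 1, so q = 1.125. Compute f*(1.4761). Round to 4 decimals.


The conjugate exponent q satisfies 1/p + 1/q = 1.
p = 9, so q = 9/(9 - 1) = 1.125
|y|^q = 1.4761^1.125 = 1.5497
f*(1.4761) = 1.5497 / 1.125 = 1.3775


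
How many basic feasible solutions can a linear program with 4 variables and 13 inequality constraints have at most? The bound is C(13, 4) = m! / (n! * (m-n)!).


Each vertex corresponds to some choice of n active constraints out of m, so the number of vertices is at most C(m, n) = m! / (n!(m-n)!).
m = 13, n = 4
Numerator: 13 * 12 * 11 * 10
Denominator: 4! = 24
C(13, 4) = 715


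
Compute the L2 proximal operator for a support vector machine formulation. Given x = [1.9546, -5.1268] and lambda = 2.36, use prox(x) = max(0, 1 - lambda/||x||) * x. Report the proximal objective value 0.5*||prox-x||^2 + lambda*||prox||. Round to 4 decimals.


Step 1: Compute ||x||.
||x|| = 5.4868
Step 2: Compute scaling factor.
scale = max(0, 1 - 2.36/5.4868) = 0.5699
Step 3: prox(x) = [1.1139, -2.9216]
||prox(x)|| = 3.1268
Step 4: Proximal objective.
0.5*||prox-x||^2 = 2.7848
lambda*||prox|| = 7.3792
Total = 10.164


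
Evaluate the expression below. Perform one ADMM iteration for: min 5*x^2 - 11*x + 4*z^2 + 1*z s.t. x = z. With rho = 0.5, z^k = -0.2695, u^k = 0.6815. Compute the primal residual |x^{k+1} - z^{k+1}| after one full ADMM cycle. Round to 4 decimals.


ADMM iteration with rho = 0.5, z^k = -0.2695, u^k = 0.6815
Step 1: x-update.
Minimize 5*x^2 - 11*x + (0.5/2)*(x + 0.2695 + 0.6815)^2
FOC: (2*5 + 0.5)*x = 11 + 0.5*(-0.2695 - 0.6815)
x^{k+1} = 1.0023
Step 2: z-update.
Minimize 4*z^2 + 1*z + (0.5/2)*(1.0023 - z + 0.6815)^2
FOC: (2*4 + 0.5)*z = -1 + 0.5*(1.0023 + 0.6815)
z^{k+1} = -0.0186
Step 3: u-update.
u^{k+1} = 0.6815 + 1.0023 + 0.0186 = 1.7024
Step 4: Primal residual = |1.0023 + 0.0186| = 1.0209


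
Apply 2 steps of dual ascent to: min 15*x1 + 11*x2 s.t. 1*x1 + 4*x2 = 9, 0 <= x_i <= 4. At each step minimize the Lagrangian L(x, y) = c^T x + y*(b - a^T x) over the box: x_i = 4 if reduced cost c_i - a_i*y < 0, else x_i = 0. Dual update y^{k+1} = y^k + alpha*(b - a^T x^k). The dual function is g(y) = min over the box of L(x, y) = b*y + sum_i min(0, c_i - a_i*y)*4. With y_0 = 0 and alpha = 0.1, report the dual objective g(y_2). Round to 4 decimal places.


Dual ascent for LP: min 15*x1 + 11*x2, 1*x1 + 4*x2 = 9, 0 <= x_i <= 4
Step 1: y^k = 0.0, reduced costs: (15.0, 11.0)
  x^k = (0.0, 0.0), subgradient = b - a^T x = 9.0
  y^{k+1} = 0.0 + 0.1*9.0 = 0.9
Step 2: y^k = 0.9, reduced costs: (14.1, 7.4)
  x^k = (0.0, 0.0), subgradient = b - a^T x = 9.0
  y^{k+1} = 0.9 + 0.1*9.0 = 1.8
Dual objective at y_2 = 1.8: reduced costs (13.2, 3.8), box minimizer x = (0.0, 0.0)
g(y_2) = b*y + (c1 - a1*y)*x1 + (c2 - a2*y)*x2 = 9*1.8 + 13.2*0.0 + 3.8*0.0 = 16.2 + 0.0 + 0.0 = 16.2


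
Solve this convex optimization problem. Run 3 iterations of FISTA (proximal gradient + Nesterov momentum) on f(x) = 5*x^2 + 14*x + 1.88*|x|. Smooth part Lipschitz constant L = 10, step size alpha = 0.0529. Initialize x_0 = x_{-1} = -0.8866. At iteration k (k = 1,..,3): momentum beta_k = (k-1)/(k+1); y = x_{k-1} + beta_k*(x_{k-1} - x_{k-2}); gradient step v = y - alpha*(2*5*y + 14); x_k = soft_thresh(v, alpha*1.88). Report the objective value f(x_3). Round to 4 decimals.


FISTA on f(x) = 5*x^2 + 14*x + 1.88*|x|
L = 10, alpha = 0.0529
Iteration 1: beta = 0.0, y = -0.8866 + 0.0*(-0.8866 + 0.8866) = -0.8866
  grad(y) = 5.134, v = y - alpha*grad = -1.1582
  prox(v) = soft_thresh(-1.1582, 0.0995) = -1.0587
Iteration 2: beta = 0.3333, y = -1.0587 + 0.3333*(-1.0587 + 0.8866) = -1.1161
  grad(y) = 2.8388, v = y - alpha*grad = -1.2663
  prox(v) = soft_thresh(-1.2663, 0.0995) = -1.1668
Iteration 3: beta = 0.5, y = -1.1668 + 0.5*(-1.1668 + 1.0587) = -1.2209
  grad(y) = 1.7911, v = y - alpha*grad = -1.3156
  prox(v) = soft_thresh(-1.3156, 0.0995) = -1.2162
f(x_3) = 5*(-1.2162)^2 + 14*(-1.2162) + 1.88*|-1.2162| = -7.3446


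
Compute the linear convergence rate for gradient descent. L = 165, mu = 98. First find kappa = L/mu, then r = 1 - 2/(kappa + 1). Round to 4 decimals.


Step 1: Compute the condition number.
kappa = L/mu = 165/98 = 1.6837
Step 2: Compute the convergence rate.
r = 1 - 2/(kappa + 1) = 1 - 2*mu/(L + mu) = (L - mu)/(L + mu) = 67/263 = 0.2548


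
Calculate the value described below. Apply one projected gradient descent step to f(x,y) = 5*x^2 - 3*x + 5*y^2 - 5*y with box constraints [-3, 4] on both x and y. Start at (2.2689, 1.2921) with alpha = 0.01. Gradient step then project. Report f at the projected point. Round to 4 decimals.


Step 1: Compute gradient at (2.2689, 1.2921).
grad_x = 2*5*2.2689 - 3 = 19.689
grad_y = 2*5*1.2921 - 5 = 7.921
Step 2: Gradient step.
x_raw = 2.2689 - 0.01*19.689 = 2.072
y_raw = 1.2921 - 0.01*7.921 = 1.2129
Step 3: Project onto [-3, 4].
x_proj = clip(2.072) = 2.072
y_proj = clip(1.2129) = 1.2129
Step 4: Evaluate f.
f(2.072, 1.2129) = 16.5412


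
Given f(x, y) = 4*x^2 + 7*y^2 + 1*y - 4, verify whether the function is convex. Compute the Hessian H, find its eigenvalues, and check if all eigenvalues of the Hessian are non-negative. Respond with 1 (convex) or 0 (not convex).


The Hessian of f(x,y) = 4*x^2 + 7*y^2 + 1*y - 4 is:
H = [[8, 0], [0, 14]]
Trace = 8 + 14 = 22
Determinant = 8*14 - (0)^2 = 112
Discriminant = (22)^2 - 4*112 = 36.0
Eigenvalues: lambda_1 = 8.0, lambda_2 = 14.0
The function is convex.

1


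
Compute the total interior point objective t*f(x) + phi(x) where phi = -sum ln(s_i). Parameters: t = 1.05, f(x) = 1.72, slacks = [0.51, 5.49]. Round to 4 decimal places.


Step 1: Compute log-barrier.
ln values: [-0.6733, 1.7029]
phi = -(-0.6733 + 1.7029) = -1.0296
Step 2: Compute augmented objective.
t*f(x) = 1.05*1.72 = 1.806
Total = 1.806 - 1.0296 = 0.7764


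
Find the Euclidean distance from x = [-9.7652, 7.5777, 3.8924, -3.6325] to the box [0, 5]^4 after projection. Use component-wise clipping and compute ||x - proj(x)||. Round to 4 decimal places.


Project each component onto [0, 5].
clip(-9.7652) = 0.0, clip(7.5777) = 5.0, clip(3.8924) = 3.8924, clip(-3.6325) = 0.0
Projection = [0.0, 5.0, 3.8924, 0.0]
Squared diffs: [95.3591, 6.6445, 0.0, 13.1951]
Distance = sqrt(115.1987) = 10.7331


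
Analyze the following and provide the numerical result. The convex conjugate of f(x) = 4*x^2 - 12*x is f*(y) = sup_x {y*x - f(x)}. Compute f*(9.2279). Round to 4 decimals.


f*(y) = sup_x {y*x - a*x^2 - b*x} = sup_x {(y-b)*x - a*x^2}
FOC: (y - b) - 2a*x = 0 => x* = (y - b)/(2a)
x* = (9.2279 + 12)/(2*4) = 2.6535
f*(9.2279) = (y-b)^2/(4a) = (9.2279 + 12)^2/(4*4)
= 450.6237/16 = 28.164


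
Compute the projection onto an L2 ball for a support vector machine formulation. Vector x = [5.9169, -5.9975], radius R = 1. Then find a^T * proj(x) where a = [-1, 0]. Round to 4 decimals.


Step 1: Compute ||x|| (intermediates to 6 decimals).
||x|| = sqrt(5.9169^2 + (-5.9975)^2) = 8.424946
Step 2: Project.
Since ||x|| > R, scale = R/||x|| = 1/8.424946 = 0.118695, proj(x) = scale * x
proj(x) = [0.702306, -0.711873]
Step 3: Dot product.
a^T * proj(x) = -1*0.702306 + 0*(-0.711873) = -0.7023


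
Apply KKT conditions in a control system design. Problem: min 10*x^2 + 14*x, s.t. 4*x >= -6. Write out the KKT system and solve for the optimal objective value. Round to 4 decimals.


Step 1: Try lambda = 0 (constraint inactive).
Stationarity: 2*10*x + 14 = 0
x* = -14/(2*10) = -0.7
Check constraint: 4*-0.7 = -2.8 >= -6 -- satisfied.
Step 2: Compute optimal value.
f(x*) = 10*(-0.7)^2 + 14*(-0.7) = -4.9


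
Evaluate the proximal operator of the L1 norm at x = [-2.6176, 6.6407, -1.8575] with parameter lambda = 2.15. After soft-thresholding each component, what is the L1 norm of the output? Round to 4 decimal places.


Soft-thresholding with lambda = 2.15:
prox(-2.6176) = sign(-2.6176)*max(|-2.6176| - 2.15, 0) = -0.4676
prox(6.6407) = sign(6.6407)*max(|6.6407| - 2.15, 0) = 4.4907
prox(-1.8575) = sign(-1.8575)*max(|-1.8575| - 2.15, 0) = 0.0
prox(x) = [-0.4676, 4.4907, 0.0]
||prox(x)||_1 = 0.4676 + 4.4907 + 0.0 = 4.9583


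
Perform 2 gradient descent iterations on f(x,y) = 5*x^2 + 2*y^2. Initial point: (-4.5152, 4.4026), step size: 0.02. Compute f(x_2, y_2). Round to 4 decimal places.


Gradient descent on f(x,y) = 5*x^2 + 2*y^2.
Starting point: (-4.5152, 4.4026), alpha = 0.02
Step 1: grad_x = 2*5*-4.5152 = -45.152, grad_y = 2*2*4.4026 = 17.6104
  x_1 = -4.5152 - 0.02*-45.152 = -3.6122
  y_1 = 4.4026 - 0.02*17.6104 = 4.0504
Step 2: grad_x = 2*5*-3.6122 = -36.1216, grad_y = 2*2*4.0504 = 16.2016
  x_2 = -3.6122 - 0.02*-36.1216 = -2.8897
  y_2 = 4.0504 - 0.02*16.2016 = 3.7264
f(-2.8897, 3.7264) = 5*(-2.8897)^2 + 2*3.7264^2 = 69.5242


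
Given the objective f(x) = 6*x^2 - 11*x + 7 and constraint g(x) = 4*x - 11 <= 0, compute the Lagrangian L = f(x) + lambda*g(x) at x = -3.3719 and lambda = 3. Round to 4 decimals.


Step 1: Evaluate f(x).
f(-3.3719) = 6*(-3.3719)^2 - 11*(-3.3719) + 7 = 112.3092
Step 2: Evaluate g(x).
g(-3.3719) = 4*-3.3719 - 11 = -24.4876
Step 3: Compute Lagrangian.
L = 112.3092 + 3*-24.4876 = 38.8464


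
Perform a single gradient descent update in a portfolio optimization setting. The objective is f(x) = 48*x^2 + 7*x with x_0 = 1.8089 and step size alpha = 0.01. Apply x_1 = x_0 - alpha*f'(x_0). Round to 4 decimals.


We compute the gradient at x_0 and apply the update.
f'(x) = 96*x + 7
f'(1.8089) = 96*1.8089 + 7 = 180.6544
x_1 = 1.8089 - 0.01*180.6544 = 0.0024


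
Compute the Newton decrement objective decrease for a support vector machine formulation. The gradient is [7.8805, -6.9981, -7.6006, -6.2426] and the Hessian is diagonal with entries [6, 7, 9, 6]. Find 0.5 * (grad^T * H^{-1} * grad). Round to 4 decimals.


Step 1: H is diagonal, so H^(-1) * g = [1.3134, -0.9997, -0.8445, -1.0404].
Step 2: g^T H^(-1) g = sum_i g_i^2 / H_ii
  = (7.8805)^2/6 + (-6.9981)^2/7 + (-7.6006)^2/9 + (-6.2426)^2/6
  = 10.3504 + 6.9962 + 6.4188 + 6.495 = 30.2604
Step 3: Objective decrease = 0.5 * g^T H^(-1) g = 15.1302


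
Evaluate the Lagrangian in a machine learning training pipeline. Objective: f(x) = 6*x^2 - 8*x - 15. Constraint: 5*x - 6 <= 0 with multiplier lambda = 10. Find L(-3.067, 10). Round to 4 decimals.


Step 1: Evaluate f(x).
f(-3.067) = 6*(-3.067)^2 - 8*(-3.067) - 15 = 65.9749
Step 2: Evaluate g(x).
g(-3.067) = 5*-3.067 - 6 = -21.335
Step 3: Compute Lagrangian.
L = 65.9749 + 10*-21.335 = -147.3751
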